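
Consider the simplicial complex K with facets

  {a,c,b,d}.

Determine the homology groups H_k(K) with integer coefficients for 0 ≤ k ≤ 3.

H_0 = Z,  H_1 = 0,  H_2 = 0,  H_3 = 0.

Order the vertices as a < b < c < d. Listing each simplex with vertices in this order, K has dimension 3 with simplices:

  0-simplices (4): a, b, c, d
  1-simplices (6): ab, ac, ad, bc, bd, cd
  2-simplices (4): abc, abd, acd, bcd
  3-simplices (1): abcd

Hence C_0 ≅ Z^4, C_1 ≅ Z^6, C_2 ≅ Z^4, C_3 ≅ Z^1.

∂_1: C_1 → C_0 is given by ∂[p,q] = [q] − [p]. For instance
  ∂bc = c − b.
This gives a 4×6 integer matrix of rank 3; reducing to Smith normal form yields diagonal entries (1,1,1).

∂_2: C_2 → C_1 maps a triangle to the signed sum of its edges. For instance
  ∂abd = bd − ad + ab,
  ∂acd = cd − ad + ac.
The resulting 6×4 matrix has rank 3, and its Smith normal form has invariant factors (1,1,1).

The boundary map ∂_3: C_3 → C_2 sends each 3-simplex σ to the alternating sum Σ_i (−1)^i (σ with its i-th vertex removed). For instance
  ∂abcd = bcd − acd + abd − abc.
As a 4×1 matrix over Z this has rank 1, with invariant factors (1).

Now H_k = ker ∂_k / im ∂_{k+1}, so:

  H_0: rank C_0 − rank ∂_1 = 4 − 3 = 1, and the invariant factors of ∂_1 are all 1, so H_0 = Z.
  H_1: rank ker ∂_1 − rank ∂_2 = (6 − 3) − 3 = 0, and the invariant factors of ∂_2 are all 1, so H_1 = 0.
  H_2: rank ker ∂_2 − rank ∂_3 = (4 − 3) − 1 = 0, and the invariant factors of ∂_3 are all 1, so H_2 = 0.
  H_3: rank ker ∂_3 − rank ∂_4 = (1 − 1) − 0 = 0, and there is no ∂_4, so H_3 = 0.

(K is a triangulation of the 3-simplex.)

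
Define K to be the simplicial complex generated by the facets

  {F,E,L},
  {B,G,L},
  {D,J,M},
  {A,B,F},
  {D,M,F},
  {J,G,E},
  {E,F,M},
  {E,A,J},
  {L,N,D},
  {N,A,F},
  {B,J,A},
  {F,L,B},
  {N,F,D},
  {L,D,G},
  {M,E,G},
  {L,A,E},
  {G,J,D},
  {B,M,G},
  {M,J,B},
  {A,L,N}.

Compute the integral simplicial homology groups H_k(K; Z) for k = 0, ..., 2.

Take the total order A < B < D < E < F < G < J < L < M < N on the vertex set. Then K (dimension 2) consists of the simplices:

  0-simplices (10): A, B, D, E, F, G, J, L, M, N
  1-simplices (30): AB, AE, AF, AJ, AL, AN, BF, BG, BJ, BL, BM, DF, DG, DJ, DL, DM, DN, EF, EG, EJ, EL, EM, FL, FM, FN, GJ, GL, GM, JM, LN
  2-simplices (20): ABF, ABJ, AEJ, AEL, AFN, ALN, BFL, BGL, BGM, BJM, DFM, DFN, DGJ, DGL, DJM, DLN, EFL, EFM, EGJ, EGM

Hence C_0 ≅ Z^10, C_1 ≅ Z^30, C_2 ≅ Z^20.

The boundary map ∂_1: C_1 → C_0 maps an edge to its endpoints' difference, ∂[p,q] = q − p.
As a 10×30 matrix over Z this has rank 9, with invariant factors (1,1,1,1,1,1,1,1,1).

∂_2: C_2 → C_1 acts by ∂[p,q,r] = [q,r] − [p,r] + [p,q]. For instance
  ∂BGL = GL − BL + BG,
  ∂DFM = FM − DM + DF.
As a 30×20 matrix over Z this has rank 20, with invariant factors (1,1,1,1,1,1,1,1,1,1,1,1,1,1,1,1,1,1,1,2).

Now H_k = ker ∂_k / im ∂_{k+1}, so:

  H_0: rank C_0 − rank ∂_1 = 10 − 9 = 1, and the invariant factors of ∂_1 are all 1, so H_0 = Z.
  H_1: rank ker ∂_1 − rank ∂_2 = (30 − 9) − 20 = 1, and ∂_2 has invariant factor 2 > 1, so H_1 = Z ⊕ Z/2.
  H_2: rank ker ∂_2 − rank ∂_3 = (20 − 20) − 0 = 0, and there is no ∂_3, so H_2 = 0.

H_0 = Z,  H_1 = Z ⊕ Z/2,  H_2 = 0.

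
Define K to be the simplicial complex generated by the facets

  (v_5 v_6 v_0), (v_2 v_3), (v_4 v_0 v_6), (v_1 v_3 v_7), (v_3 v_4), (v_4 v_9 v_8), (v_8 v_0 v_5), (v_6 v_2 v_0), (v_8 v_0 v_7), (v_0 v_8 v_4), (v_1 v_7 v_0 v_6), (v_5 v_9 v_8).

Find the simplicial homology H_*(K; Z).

H_0 = Z,  H_1 = Z^2,  H_2 = 0,  H_3 = 0.

Fix the vertex order v_0 < v_1 < v_2 < v_3 < v_4 < v_5 < v_6 < v_7 < v_8 < v_9 and write every simplex with vertices in increasing order. Then dim K = 3 and the simplices of K are:

  0-simplices (10): [v_0], [v_1], [v_2], [v_3], [v_4], [v_5], [v_6], [v_7], [v_8], [v_9]
  1-simplices (23): (23 of them)
  2-simplices (13): (13 of them)
  3-simplices (1): [v_0,v_1,v_6,v_7]

so the chain groups are C_0 ≅ Z^10, C_1 ≅ Z^23, C_2 ≅ Z^13, C_3 ≅ Z^1.

The boundary map ∂_1: C_1 → C_0 maps an edge to its endpoints' difference, ∂[p,q] = q − p. For instance
  ∂[v_5,v_8] = [v_8] − [v_5].
The 10×23 boundary matrix has rank 9 and Smith normal form diag(1,1,1,1,1,1,1,1,1).

The boundary map ∂_2: C_2 → C_1 acts by ∂[p,q,r] = [q,r] − [p,r] + [p,q]. For instance
  ∂[v_1,v_3,v_7] = [v_3,v_7] − [v_1,v_7] + [v_1,v_3],
  ∂[v_0,v_1,v_6] = [v_1,v_6] − [v_0,v_6] + [v_0,v_1].
As a 23×13 matrix over Z this has rank 12, with invariant factors (1,1,1,1,1,1,1,1,1,1,1,1).

The boundary map ∂_3: C_3 → C_2 sends each 3-simplex σ to the alternating sum Σ_i (−1)^i (σ with its i-th vertex removed). For instance
  ∂[v_0,v_1,v_6,v_7] = [v_1,v_6,v_7] − [v_0,v_6,v_7] + [v_0,v_1,v_7] − [v_0,v_1,v_6].
The 13×1 boundary matrix has rank 1 and Smith normal form diag(1).

From H_k ≅ ker(∂_k) / im(∂_{k+1}) we obtain:

  H_0: rank C_0 − rank ∂_1 = 10 − 9 = 1, and the invariant factors of ∂_1 are all 1, so H_0 = Z.
  H_1: rank ker ∂_1 − rank ∂_2 = (23 − 9) − 12 = 2, and the invariant factors of ∂_2 are all 1, so H_1 = Z^2.
  H_2: rank ker ∂_2 − rank ∂_3 = (13 − 12) − 1 = 0, and the invariant factors of ∂_3 are all 1, so H_2 = 0.
  H_3: rank ker ∂_3 − rank ∂_4 = (1 − 1) − 0 = 0, and there is no ∂_4, so H_3 = 0.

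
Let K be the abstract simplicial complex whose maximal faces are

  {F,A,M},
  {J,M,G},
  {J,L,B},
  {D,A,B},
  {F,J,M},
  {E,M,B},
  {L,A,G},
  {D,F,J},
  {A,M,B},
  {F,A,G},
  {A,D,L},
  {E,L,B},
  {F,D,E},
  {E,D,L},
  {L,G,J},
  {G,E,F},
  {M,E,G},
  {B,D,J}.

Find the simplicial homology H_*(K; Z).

H_0 = Z,  H_1 = Z ⊕ Z/2Z,  H_2 = 0.

Fix the vertex order A < B < D < E < F < G < J < L < M and write every simplex with vertices in increasing order. Then dim K = 2 and the simplices of K are:

  0-simplices (9): A, B, D, E, F, G, J, L, M
  1-simplices (27): AB, AD, AF, AG, AL, AM, BD, BE, BJ, BL, BM, DE, DF, DJ, DL, EF, EG, EL, EM, FG, FJ, FM, GJ, GL, GM, JL, JM
  2-simplices (18): ABD, ABM, ADL, AFG, AFM, AGL, BDJ, BEL, BEM, BJL, DEF, DEL, DFJ, EFG, EGM, FJM, GJL, GJM

so the chain groups are C_0 ≅ Z^9, C_1 ≅ Z^27, C_2 ≅ Z^18.

The boundary map ∂_1: C_1 → C_0 sends each edge [p,q] (with p < q) to q − p.
This gives a 9×27 integer matrix of rank 8; reducing to Smith normal form yields diagonal entries (1,1,1,1,1,1,1,1).

∂_2: C_2 → C_1 acts by ∂[p,q,r] = [q,r] − [p,r] + [p,q]. For instance
  ∂ADL = DL − AL + AD,
  ∂EFG = FG − EG + EF.
As a 27×18 matrix over Z this has rank 18, with invariant factors (1,1,1,1,1,1,1,1,1,1,1,1,1,1,1,1,1,2).

Computing H_k = (kernel of ∂_k) / (image of ∂_{k+1}):

  H_0: rank C_0 − rank ∂_1 = 9 − 8 = 1, and the invariant factors of ∂_1 are all 1, so H_0 ≅ Z.
  H_1: rank ker ∂_1 − rank ∂_2 = (27 − 8) − 18 = 1, and ∂_2 has invariant factor 2 > 1, so H_1 ≅ Z ⊕ Z/2Z.
  H_2: rank ker ∂_2 − rank ∂_3 = (18 − 18) − 0 = 0, and there is no ∂_3, so H_2 ≅ 0.

(K is a triangulation of the Klein bottle.)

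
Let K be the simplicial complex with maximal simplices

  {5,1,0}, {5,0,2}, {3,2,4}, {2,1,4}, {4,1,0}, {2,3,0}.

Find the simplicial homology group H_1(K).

K has 6 vertices, 12 edges, 6 triangles.
rank ∂_1 = 5, rank ∂_2 = 6 ⇒ b_1 = 12 − 5 − 6 = 1; all invariant factors of ∂_2 are 1 so no torsion. So H_1 = Z.

H_1 ≅ Z.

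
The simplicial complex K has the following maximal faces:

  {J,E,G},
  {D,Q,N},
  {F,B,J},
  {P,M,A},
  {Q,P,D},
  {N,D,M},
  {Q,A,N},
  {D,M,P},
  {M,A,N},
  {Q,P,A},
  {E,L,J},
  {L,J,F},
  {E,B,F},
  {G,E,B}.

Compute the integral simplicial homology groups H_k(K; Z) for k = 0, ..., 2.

Take the total order A < B < D < E < F < G < J < L < M < N < P < Q on the vertex set. Then K (dimension 2) consists of the simplices:

  0-simplices (12): A, B, D, E, F, G, J, L, M, N, P, Q
  1-simplices (24): AM, AN, AP, AQ, BE, BF, BG, BJ, DM, DN, DP, DQ, EF, EG, EJ, EL, FJ, FL, GJ, JL, MN, MP, NQ, PQ
  2-simplices (14): AMN, AMP, ANQ, APQ, BEF, BEG, BFJ, DMN, DMP, DNQ, DPQ, EGJ, EJL, FJL

so the chain groups are C_0 ≅ Z^12, C_1 ≅ Z^24, C_2 ≅ Z^14.

Boundary ∂_1: C_1 → C_0 is given by ∂[p,q] = [q] − [p]. For instance
  ∂MN = N − M.
The 12×24 boundary matrix has rank 10 and Smith normal form diag(1,1,1,1,1,1,1,1,1,1).

The boundary map ∂_2: C_2 → C_1 maps a triangle to the signed sum of its edges. For instance
  ∂DPQ = PQ − DQ + DP,
  ∂EJL = JL − EL + EJ.
As a 24×14 matrix over Z this has rank 13, with invariant factors (1,1,1,1,1,1,1,1,1,1,1,1,1).

Now H_k = ker ∂_k / im ∂_{k+1}, so:

  H_0: rank C_0 − rank ∂_1 = 12 − 10 = 2, and the invariant factors of ∂_1 are all 1, so H_0 = Z^2.
  H_1: rank ker ∂_1 − rank ∂_2 = (24 − 10) − 13 = 1, and the invariant factors of ∂_2 are all 1, so H_1 = Z.
  H_2: rank ker ∂_2 − rank ∂_3 = (14 − 13) − 0 = 1, and there is no ∂_3, so H_2 = Z.

As a check, the Euler characteristic is 12 − 24 + 14 = 2, which agrees with 2 − 1 + 1 = 2.
(K is a triangulation of the disjoint union of the 2-sphere S^2 and the cylinder S^1 x I.)

H_0 ≅ Z^2,  H_1 ≅ Z,  H_2 ≅ Z.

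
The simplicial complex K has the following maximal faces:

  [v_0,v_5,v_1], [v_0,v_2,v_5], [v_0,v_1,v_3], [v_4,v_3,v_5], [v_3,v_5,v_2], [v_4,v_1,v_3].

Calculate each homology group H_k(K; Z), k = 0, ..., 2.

H_0 ≅ Z,  H_1 ≅ Z,  H_2 = 0.

Order the vertices as v_0 < v_1 < v_2 < v_3 < v_4 < v_5. Listing each simplex with vertices in this order, K has dimension 2 with simplices:

  0-simplices (6): [v_0], [v_1], [v_2], [v_3], [v_4], [v_5]
  1-simplices (12): [v_0,v_1], [v_0,v_2], [v_0,v_3], [v_0,v_5], [v_1,v_3], [v_1,v_4], [v_1,v_5], [v_2,v_3], [v_2,v_5], [v_3,v_4], [v_3,v_5], [v_4,v_5]
  2-simplices (6): [v_0,v_1,v_3], [v_0,v_1,v_5], [v_0,v_2,v_5], [v_1,v_3,v_4], [v_2,v_3,v_5], [v_3,v_4,v_5]

so the chain groups are C_0 ≅ Z^6, C_1 ≅ Z^12, C_2 ≅ Z^6.

Boundary ∂_1: C_1 → C_0 maps an edge to its endpoints' difference, ∂[p,q] = q − p. For instance
  ∂[v_0,v_1] = [v_1] − [v_0].
The resulting 6×12 matrix has rank 5, and its Smith normal form has invariant factors (1,1,1,1,1).

∂_2: C_2 → C_1 maps a triangle to the signed sum of its edges. For instance
  ∂[v_2,v_3,v_5] = [v_3,v_5] − [v_2,v_5] + [v_2,v_3],
  ∂[v_1,v_3,v_4] = [v_3,v_4] − [v_1,v_4] + [v_1,v_3].
The 12×6 boundary matrix has rank 6 and Smith normal form diag(1,1,1,1,1,1).

Computing H_k = (kernel of ∂_k) / (image of ∂_{k+1}):

  H_0: rank C_0 − rank ∂_1 = 6 − 5 = 1, and the invariant factors of ∂_1 are all 1, so H_0 ≅ Z.
  H_1: rank ker ∂_1 − rank ∂_2 = (12 − 5) − 6 = 1, and the invariant factors of ∂_2 are all 1, so H_1 ≅ Z.
  H_2: rank ker ∂_2 − rank ∂_3 = (6 − 6) − 0 = 0, and there is no ∂_3, so H_2 ≅ 0.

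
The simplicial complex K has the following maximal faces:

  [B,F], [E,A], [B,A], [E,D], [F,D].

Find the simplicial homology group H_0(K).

Take the total order A < B < D < E < F on the vertex set. Then K (dimension 1) consists of the simplices:

  0-simplices (5): A, B, D, E, F
  1-simplices (5): AB, AE, BF, DE, DF

so the chain groups are C_0 ≅ Z^5, C_1 ≅ Z^5.

The boundary map ∂_1: C_1 → C_0 sends each edge [p,q] (with p < q) to q − p.
The 5×5 boundary matrix has rank 4 and Smith normal form diag(1,1,1,1).

Reading off H_k = ker ∂_k / im ∂_{k+1}:

  H_0: rank C_0 − rank ∂_1 = 5 − 4 = 1, and the invariant factors of ∂_1 are all 1, so H_0 ≅ Z.

(K is a triangulation of the circle S^1.)

H_0 = Z.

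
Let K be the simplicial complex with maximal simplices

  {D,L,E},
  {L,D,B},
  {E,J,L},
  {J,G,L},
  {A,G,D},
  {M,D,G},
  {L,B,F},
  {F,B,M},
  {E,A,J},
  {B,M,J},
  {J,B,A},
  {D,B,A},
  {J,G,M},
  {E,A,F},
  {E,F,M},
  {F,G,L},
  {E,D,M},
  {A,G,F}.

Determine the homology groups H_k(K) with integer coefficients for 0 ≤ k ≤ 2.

Order the vertices as A < B < D < E < F < G < J < L < M. Listing each simplex with vertices in this order, K has dimension 2 with simplices:

  0-simplices (9): A, B, D, E, F, G, J, L, M
  1-simplices (27): AB, AD, AE, AF, AG, AJ, BD, BF, BJ, BL, BM, DE, DG, DL, DM, EF, EJ, EL, EM, FG, FL, FM, GJ, GL, GM, JL, JM
  2-simplices (18): ABD, ABJ, ADG, AEF, AEJ, AFG, BDL, BFL, BFM, BJM, DEL, DEM, DGM, EFM, EJL, FGL, GJL, GJM

Hence C_0 ≅ Z^9, C_1 ≅ Z^27, C_2 ≅ Z^18.

The boundary map ∂_1: C_1 → C_0 sends each edge [p,q] (with p < q) to q − p. For instance
  ∂DM = M − D.
As a 9×27 matrix over Z this has rank 8, with invariant factors (1,1,1,1,1,1,1,1).

Boundary ∂_2: C_2 → C_1 maps a triangle to the signed sum of its edges. For instance
  ∂ADG = DG − AG + AD,
  ∂DEM = EM − DM + DE.
As a 27×18 matrix over Z this has rank 17, with invariant factors (1,1,1,1,1,1,1,1,1,1,1,1,1,1,1,1,1).

From H_k ≅ ker(∂_k) / im(∂_{k+1}) we obtain:

  H_0: rank C_0 − rank ∂_1 = 9 − 8 = 1, and the invariant factors of ∂_1 are all 1, so H_0 = Z.
  H_1: rank ker ∂_1 − rank ∂_2 = (27 − 8) − 17 = 2, and the invariant factors of ∂_2 are all 1, so H_1 = Z^2.
  H_2: rank ker ∂_2 − rank ∂_3 = (18 − 17) − 0 = 1, and there is no ∂_3, so H_2 = Z.

As a check, the Euler characteristic is 9 − 27 + 18 = 0, which agrees with 1 − 2 + 1 = 0.

H_0 = Z,  H_1 = Z^2,  H_2 = Z.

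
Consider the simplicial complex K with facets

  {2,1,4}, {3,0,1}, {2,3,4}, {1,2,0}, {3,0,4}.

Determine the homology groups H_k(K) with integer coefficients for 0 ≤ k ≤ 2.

H_0 ≅ Z,  H_1 ≅ Z,  H_2 = 0.

Take the total order 0 < 1 < 2 < 3 < 4 on the vertex set. Then K (dimension 2) consists of the simplices:

  0-simplices (5): [0], [1], [2], [3], [4]
  1-simplices (10): [0,1], [0,2], [0,3], [0,4], [1,2], [1,3], [1,4], [2,3], [2,4], [3,4]
  2-simplices (5): [0,1,2], [0,1,3], [0,3,4], [1,2,4], [2,3,4]

Hence C_0 ≅ Z^5, C_1 ≅ Z^10, C_2 ≅ Z^5.

Boundary ∂_1: C_1 → C_0 is given by ∂[p,q] = [q] − [p]. For instance
  ∂[1,3] = [3] − [1].
The 5×10 boundary matrix has rank 4 and Smith normal form diag(1,1,1,1).

Boundary ∂_2: C_2 → C_1 acts by ∂[p,q,r] = [q,r] − [p,r] + [p,q]. For instance
  ∂[0,1,2] = [1,2] − [0,2] + [0,1],
  ∂[2,3,4] = [3,4] − [2,4] + [2,3].
This gives a 10×5 integer matrix of rank 5; reducing to Smith normal form yields diagonal entries (1,1,1,1,1).

Reading off H_k = ker ∂_k / im ∂_{k+1}:

  H_0: rank C_0 − rank ∂_1 = 5 − 4 = 1, and the invariant factors of ∂_1 are all 1, so H_0 = Z.
  H_1: rank ker ∂_1 − rank ∂_2 = (10 − 4) − 5 = 1, and the invariant factors of ∂_2 are all 1, so H_1 = Z.
  H_2: rank ker ∂_2 − rank ∂_3 = (5 − 5) − 0 = 0, and there is no ∂_3, so H_2 = 0.

As a check, the Euler characteristic is 5 − 10 + 5 = 0, which agrees with 1 − 1 + 0 = 0.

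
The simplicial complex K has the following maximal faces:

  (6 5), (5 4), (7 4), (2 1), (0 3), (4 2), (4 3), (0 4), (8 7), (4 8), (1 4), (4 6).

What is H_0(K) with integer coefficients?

H_0 ≅ Z.

We work with the vertex ordering 0 < 1 < 2 < 3 < 4 < 5 < 6 < 7 < 8. The simplices of K, each written with vertices in increasing order, are:

  0-simplices (9): [0], [1], [2], [3], [4], [5], [6], [7], [8]
  1-simplices (12): [0,3], [0,4], [1,2], [1,4], [2,4], [3,4], [4,5], [4,6], [4,7], [4,8], [5,6], [7,8]

so the chain groups are C_0 ≅ Z^9, C_1 ≅ Z^12.

∂_1: C_1 → C_0 maps an edge to its endpoints' difference, ∂[p,q] = q − p. For instance
  ∂[1,4] = [4] − [1].
As a 9×12 matrix over Z this has rank 8, with invariant factors (1,1,1,1,1,1,1,1).

Computing H_k = (kernel of ∂_k) / (image of ∂_{k+1}):

  H_0: rank C_0 − rank ∂_1 = 9 − 8 = 1, and the invariant factors of ∂_1 are all 1, so H_0 = Z.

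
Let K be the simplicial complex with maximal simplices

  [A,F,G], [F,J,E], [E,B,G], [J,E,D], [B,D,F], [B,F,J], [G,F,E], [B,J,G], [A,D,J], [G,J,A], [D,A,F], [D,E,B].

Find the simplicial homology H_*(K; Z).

Take the total order A < B < D < E < F < G < J on the vertex set. Then K (dimension 2) consists of the simplices:

  0-simplices (7): A, B, D, E, F, G, J
  1-simplices (18): AD, AF, AG, AJ, BD, BE, BF, BG, BJ, DE, DF, DJ, EF, EG, EJ, FG, FJ, GJ
  2-simplices (12): ADF, ADJ, AFG, AGJ, BDE, BDF, BEG, BFJ, BGJ, DEJ, EFG, EFJ

giving chain groups C_0 ≅ Z^7, C_1 ≅ Z^18, C_2 ≅ Z^12.

∂_1: C_1 → C_0 is given by ∂[p,q] = [q] − [p].
As a 7×18 matrix over Z this has rank 6, with invariant factors (1,1,1,1,1,1).

The boundary map ∂_2: C_2 → C_1 maps a triangle to the signed sum of its edges. For instance
  ∂BDF = DF − BF + BD,
  ∂EFG = FG − EG + EF.
The resulting 18×12 matrix has rank 12, and its Smith normal form has invariant factors (1,1,1,1,1,1,1,1,1,1,1,2).

Now H_k = ker ∂_k / im ∂_{k+1}, so:

  H_0: rank C_0 − rank ∂_1 = 7 − 6 = 1, and the invariant factors of ∂_1 are all 1, so H_0 ≅ Z.
  H_1: rank ker ∂_1 − rank ∂_2 = (18 − 6) − 12 = 0, and ∂_2 has invariant factor 2 > 1, so H_1 ≅ Z/2Z.
  H_2: rank ker ∂_2 − rank ∂_3 = (12 − 12) − 0 = 0, and there is no ∂_3, so H_2 ≅ 0.

H_0 = Z,  H_1 = Z/2Z,  H_2 = 0.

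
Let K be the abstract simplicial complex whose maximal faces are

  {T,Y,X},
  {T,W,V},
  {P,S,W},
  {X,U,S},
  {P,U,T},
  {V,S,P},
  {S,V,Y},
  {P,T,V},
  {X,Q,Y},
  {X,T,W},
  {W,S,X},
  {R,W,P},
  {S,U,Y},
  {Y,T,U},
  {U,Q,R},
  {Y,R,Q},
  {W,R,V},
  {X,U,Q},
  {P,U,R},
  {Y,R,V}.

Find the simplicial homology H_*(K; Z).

H_0 = Z,  H_1 = Z ⊕ Z_2,  H_2 = 0.

Order the vertices as P < Q < R < S < T < U < V < W < X < Y. Listing each simplex with vertices in this order, K has dimension 2 with simplices:

  0-simplices (10): P, Q, R, S, T, U, V, W, X, Y
  1-simplices (30): PR, PS, PT, PU, PV, PW, QR, QU, QX, QY, RU, RV, RW, RY, SU, SV, SW, SX, SY, TU, TV, TW, TX, TY, UX, UY, VW, VY, WX, XY
  2-simplices (20): PRU, PRW, PSV, PSW, PTU, PTV, QRU, QRY, QUX, QXY, RVW, RVY, SUX, SUY, SVY, SWX, TUY, TVW, TWX, TXY

giving chain groups C_0 ≅ Z^10, C_1 ≅ Z^30, C_2 ≅ Z^20.

∂_1: C_1 → C_0 sends each edge [p,q] (with p < q) to q − p. For instance
  ∂TU = U − T.
The 10×30 boundary matrix has rank 9 and Smith normal form diag(1,1,1,1,1,1,1,1,1).

The boundary map ∂_2: C_2 → C_1 sends each 2-simplex [p,q,r] to [q,r] − [p,r] + [p,q]. For instance
  ∂QXY = XY − QY + QX,
  ∂RVY = VY − RY + RV.
This gives a 30×20 integer matrix of rank 20; reducing to Smith normal form yields diagonal entries (1,1,1,1,1,1,1,1,1,1,1,1,1,1,1,1,1,1,1,2).

Computing H_k = (kernel of ∂_k) / (image of ∂_{k+1}):

  H_0: rank C_0 − rank ∂_1 = 10 − 9 = 1, and the invariant factors of ∂_1 are all 1, so H_0 = Z.
  H_1: rank ker ∂_1 − rank ∂_2 = (30 − 9) − 20 = 1, and ∂_2 has invariant factor 2 > 1, so H_1 = Z ⊕ Z_2.
  H_2: rank ker ∂_2 − rank ∂_3 = (20 − 20) − 0 = 0, and there is no ∂_3, so H_2 = 0.

As a check, the Euler characteristic is 10 − 30 + 20 = 0, which agrees with 1 − 1 + 0 = 0.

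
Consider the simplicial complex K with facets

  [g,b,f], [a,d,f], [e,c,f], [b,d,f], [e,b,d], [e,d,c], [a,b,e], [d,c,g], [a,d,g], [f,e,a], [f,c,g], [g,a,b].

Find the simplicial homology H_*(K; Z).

Order the vertices as a < b < c < d < e < f < g. Listing each simplex with vertices in this order, K has dimension 2 with simplices:

  0-simplices (7): a, b, c, d, e, f, g
  1-simplices (18): ab, ad, ae, af, ag, bd, be, bf, bg, cd, ce, cf, cg, de, df, dg, ef, fg
  2-simplices (12): abe, abg, adf, adg, aef, bde, bdf, bfg, cde, cdg, cef, cfg

giving chain groups C_0 ≅ Z^7, C_1 ≅ Z^18, C_2 ≅ Z^12.

The boundary map ∂_1: C_1 → C_0 maps an edge to its endpoints' difference, ∂[p,q] = q − p. For instance
  ∂ef = f − e.
As a 7×18 matrix over Z this has rank 6, with invariant factors (1,1,1,1,1,1).

Boundary ∂_2: C_2 → C_1 maps a triangle to the signed sum of its edges. For instance
  ∂cdg = dg − cg + cd,
  ∂adg = dg − ag + ad.
The 18×12 boundary matrix has rank 12 and Smith normal form diag(1,1,1,1,1,1,1,1,1,1,1,2).

Now H_k = ker ∂_k / im ∂_{k+1}, so:

  H_0: rank C_0 − rank ∂_1 = 7 − 6 = 1, and the invariant factors of ∂_1 are all 1, so H_0 ≅ Z.
  H_1: rank ker ∂_1 − rank ∂_2 = (18 − 6) − 12 = 0, and ∂_2 has invariant factor 2 > 1, so H_1 ≅ Z/2.
  H_2: rank ker ∂_2 − rank ∂_3 = (12 − 12) − 0 = 0, and there is no ∂_3, so H_2 ≅ 0.

(K is a triangulation of the real projective plane RP^2.)

H_0 ≅ Z,  H_1 ≅ Z/2,  H_2 = 0.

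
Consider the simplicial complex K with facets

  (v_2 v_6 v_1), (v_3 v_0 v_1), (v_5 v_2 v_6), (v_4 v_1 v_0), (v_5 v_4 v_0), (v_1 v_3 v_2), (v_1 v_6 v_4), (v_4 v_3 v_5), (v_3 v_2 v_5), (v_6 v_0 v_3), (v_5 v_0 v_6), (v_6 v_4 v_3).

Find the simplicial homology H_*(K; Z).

Take the total order v_0 < v_1 < v_2 < v_3 < v_4 < v_5 < v_6 on the vertex set. Then K (dimension 2) consists of the simplices:

  0-simplices (7): [v_0], [v_1], [v_2], [v_3], [v_4], [v_5], [v_6]
  1-simplices (18): (18 of them)
  2-simplices (12): (12 of them)

Hence C_0 ≅ Z^7, C_1 ≅ Z^18, C_2 ≅ Z^12.

∂_1: C_1 → C_0 is given by ∂[p,q] = [q] − [p].
As a 7×18 matrix over Z this has rank 6, with invariant factors (1,1,1,1,1,1).

∂_2: C_2 → C_1 maps a triangle to the signed sum of its edges. For instance
  ∂[v_1,v_2,v_3] = [v_2,v_3] − [v_1,v_3] + [v_1,v_2],
  ∂[v_2,v_3,v_5] = [v_3,v_5] − [v_2,v_5] + [v_2,v_3].
As a 18×12 matrix over Z this has rank 12, with invariant factors (1,1,1,1,1,1,1,1,1,1,1,2).

Reading off H_k = ker ∂_k / im ∂_{k+1}:

  H_0: rank C_0 − rank ∂_1 = 7 − 6 = 1, and the invariant factors of ∂_1 are all 1, so H_0 ≅ Z.
  H_1: rank ker ∂_1 − rank ∂_2 = (18 − 6) − 12 = 0, and ∂_2 has invariant factor 2 > 1, so H_1 ≅ Z_2.
  H_2: rank ker ∂_2 − rank ∂_3 = (12 − 12) − 0 = 0, and there is no ∂_3, so H_2 ≅ 0.

H_0 = Z,  H_1 = Z_2,  H_2 = 0.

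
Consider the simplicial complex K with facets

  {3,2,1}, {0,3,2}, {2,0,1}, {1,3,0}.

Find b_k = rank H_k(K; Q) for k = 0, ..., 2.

We work with the vertex ordering 0 < 1 < 2 < 3. The simplices of K, each written with vertices in increasing order, are:

  0-simplices (4): [0], [1], [2], [3]
  1-simplices (6): [0,1], [0,2], [0,3], [1,2], [1,3], [2,3]
  2-simplices (4): [0,1,2], [0,1,3], [0,2,3], [1,2,3]

so the chain groups are C_0 ≅ Z^4, C_1 ≅ Z^6, C_2 ≅ Z^4.

∂_1: C_1 → C_0 sends each edge [p,q] (with p < q) to q − p. For instance
  ∂[0,3] = [3] − [0].
As a 4×6 matrix over Z this has rank 3, with invariant factors (1,1,1).

Boundary ∂_2: C_2 → C_1 maps a triangle to the signed sum of its edges. For instance
  ∂[0,1,3] = [1,3] − [0,3] + [0,1],
  ∂[0,1,2] = [1,2] − [0,2] + [0,1].
This gives a 6×4 integer matrix of rank 3; reducing to Smith normal form yields diagonal entries (1,1,1).

Reading off H_k = ker ∂_k / im ∂_{k+1}:

  H_0: rank C_0 − rank ∂_1 = 4 − 3 = 1, and the invariant factors of ∂_1 are all 1, so H_0 = Z.
  H_1: rank ker ∂_1 − rank ∂_2 = (6 − 3) − 3 = 0, and the invariant factors of ∂_2 are all 1, so H_1 = 0.
  H_2: rank ker ∂_2 − rank ∂_3 = (4 − 3) − 0 = 1, and there is no ∂_3, so H_2 = Z.

Hence the Betti numbers are b_0 = 1, b_1 = 0, b_2 = 1.

b_0 = 1, b_1 = 0, b_2 = 1.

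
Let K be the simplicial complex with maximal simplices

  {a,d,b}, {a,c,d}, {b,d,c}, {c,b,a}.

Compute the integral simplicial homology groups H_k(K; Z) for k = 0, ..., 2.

H_0 = Z,  H_1 = 0,  H_2 = Z.

Fix the vertex order a < b < c < d and write every simplex with vertices in increasing order. Then dim K = 2 and the simplices of K are:

  0-simplices (4): a, b, c, d
  1-simplices (6): ab, ac, ad, bc, bd, cd
  2-simplices (4): abc, abd, acd, bcd

giving chain groups C_0 ≅ Z^4, C_1 ≅ Z^6, C_2 ≅ Z^4.

∂_1: C_1 → C_0 maps an edge to its endpoints' difference, ∂[p,q] = q − p. For instance
  ∂bd = d − b.
This gives a 4×6 integer matrix of rank 3; reducing to Smith normal form yields diagonal entries (1,1,1).

Boundary ∂_2: C_2 → C_1 sends each 2-simplex [p,q,r] to [q,r] − [p,r] + [p,q]. For instance
  ∂abd = bd − ad + ab,
  ∂bcd = cd − bd + bc.
The 6×4 boundary matrix has rank 3 and Smith normal form diag(1,1,1).

Computing H_k = (kernel of ∂_k) / (image of ∂_{k+1}):

  H_0: rank C_0 − rank ∂_1 = 4 − 3 = 1, and the invariant factors of ∂_1 are all 1, so H_0 = Z.
  H_1: rank ker ∂_1 − rank ∂_2 = (6 − 3) − 3 = 0, and the invariant factors of ∂_2 are all 1, so H_1 = 0.
  H_2: rank ker ∂_2 − rank ∂_3 = (4 − 3) − 0 = 1, and there is no ∂_3, so H_2 = Z.

As a check, the Euler characteristic is 4 − 6 + 4 = 2, which agrees with 1 − 0 + 1 = 2.
(K is a triangulation of the 2-sphere S^2.)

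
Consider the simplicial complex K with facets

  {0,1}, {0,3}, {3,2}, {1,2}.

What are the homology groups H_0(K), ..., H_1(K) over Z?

K has 4 vertices, 4 edges.
rank ∂_0 = 0, rank ∂_1 = 3 ⇒ b_0 = 4 − 0 − 3 = 1; all invariant factors of ∂_1 are 1 so no torsion. So H_0 ≅ Z.
rank ∂_1 = 3, rank ∂_2 = 0 ⇒ b_1 = 4 − 3 − 0 = 1. So H_1 ≅ Z.

H_0 ≅ Z,  H_1 ≅ Z.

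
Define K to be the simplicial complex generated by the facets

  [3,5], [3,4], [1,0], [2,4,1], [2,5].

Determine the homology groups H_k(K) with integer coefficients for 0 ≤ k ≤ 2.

Order the vertices as 0 < 1 < 2 < 3 < 4 < 5. Listing each simplex with vertices in this order, K has dimension 2 with simplices:

  0-simplices (6): [0], [1], [2], [3], [4], [5]
  1-simplices (7): [0,1], [1,2], [1,4], [2,4], [2,5], [3,4], [3,5]
  2-simplices (1): [1,2,4]

giving chain groups C_0 ≅ Z^6, C_1 ≅ Z^7, C_2 ≅ Z^1.

The boundary map ∂_1: C_1 → C_0 is given by ∂[p,q] = [q] − [p].
The 6×7 boundary matrix has rank 5 and Smith normal form diag(1,1,1,1,1).

∂_2: C_2 → C_1 maps a triangle to the signed sum of its edges. For instance
  ∂[1,2,4] = [2,4] − [1,4] + [1,2].
The 7×1 boundary matrix has rank 1 and Smith normal form diag(1).

From H_k ≅ ker(∂_k) / im(∂_{k+1}) we obtain:

  H_0: rank C_0 − rank ∂_1 = 6 − 5 = 1, and the invariant factors of ∂_1 are all 1, so H_0 = Z.
  H_1: rank ker ∂_1 − rank ∂_2 = (7 − 5) − 1 = 1, and the invariant factors of ∂_2 are all 1, so H_1 = Z.
  H_2: rank ker ∂_2 − rank ∂_3 = (1 − 1) − 0 = 0, and there is no ∂_3, so H_2 = 0.

As a check, the Euler characteristic is 6 − 7 + 1 = 0, which agrees with 1 − 1 + 0 = 0.

H_0 = Z,  H_1 = Z,  H_2 = 0.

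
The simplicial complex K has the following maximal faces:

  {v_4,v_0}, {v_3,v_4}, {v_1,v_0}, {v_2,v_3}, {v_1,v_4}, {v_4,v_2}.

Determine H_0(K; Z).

H_0 ≅ Z.

Take the total order v_0 < v_1 < v_2 < v_3 < v_4 on the vertex set. Then K (dimension 1) consists of the simplices:

  0-simplices (5): [v_0], [v_1], [v_2], [v_3], [v_4]
  1-simplices (6): [v_0,v_1], [v_0,v_4], [v_1,v_4], [v_2,v_3], [v_2,v_4], [v_3,v_4]

so the chain groups are C_0 ≅ Z^5, C_1 ≅ Z^6.

Boundary ∂_1: C_1 → C_0 sends each edge [p,q] (with p < q) to q − p. For instance
  ∂[v_2,v_4] = [v_4] − [v_2].
As a 5×6 matrix over Z this has rank 4, with invariant factors (1,1,1,1).

Reading off H_k = ker ∂_k / im ∂_{k+1}:

  H_0: rank C_0 − rank ∂_1 = 5 − 4 = 1, and the invariant factors of ∂_1 are all 1, so H_0 = Z.

(K is a triangulation of a wedge of 2 circles.)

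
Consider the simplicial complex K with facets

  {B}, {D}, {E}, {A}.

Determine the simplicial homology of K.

Order the vertices as A < B < D < E. Listing each simplex with vertices in this order, K has dimension 0 with simplices:

  0-simplices (4): A, B, D, E

so the chain groups are C_0 ≅ Z^4.

Now H_k = ker ∂_k / im ∂_{k+1}, so:

  H_0: rank C_0 − rank ∂_1 = 4 − 0 = 4, and there is no ∂_1, so H_0 = Z^4.

H_0 ≅ Z^4.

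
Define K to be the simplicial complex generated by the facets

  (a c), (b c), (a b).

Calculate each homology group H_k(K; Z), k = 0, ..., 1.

H_0 ≅ Z,  H_1 ≅ Z.

Take the total order a < b < c on the vertex set. Then K (dimension 1) consists of the simplices:

  0-simplices (3): a, b, c
  1-simplices (3): ab, ac, bc

giving chain groups C_0 ≅ Z^3, C_1 ≅ Z^3.

The boundary map ∂_1: C_1 → C_0 maps an edge to its endpoints' difference, ∂[p,q] = q − p. For instance
  ∂bc = c − b.
The 3×3 boundary matrix has rank 2 and Smith normal form diag(1,1).

Computing H_k = (kernel of ∂_k) / (image of ∂_{k+1}):

  H_0: rank C_0 − rank ∂_1 = 3 − 2 = 1, and the invariant factors of ∂_1 are all 1, so H_0 ≅ Z.
  H_1: rank ker ∂_1 − rank ∂_2 = (3 − 2) − 0 = 1, and there is no ∂_2, so H_1 ≅ Z.

(K is a triangulation of the circle S^1.)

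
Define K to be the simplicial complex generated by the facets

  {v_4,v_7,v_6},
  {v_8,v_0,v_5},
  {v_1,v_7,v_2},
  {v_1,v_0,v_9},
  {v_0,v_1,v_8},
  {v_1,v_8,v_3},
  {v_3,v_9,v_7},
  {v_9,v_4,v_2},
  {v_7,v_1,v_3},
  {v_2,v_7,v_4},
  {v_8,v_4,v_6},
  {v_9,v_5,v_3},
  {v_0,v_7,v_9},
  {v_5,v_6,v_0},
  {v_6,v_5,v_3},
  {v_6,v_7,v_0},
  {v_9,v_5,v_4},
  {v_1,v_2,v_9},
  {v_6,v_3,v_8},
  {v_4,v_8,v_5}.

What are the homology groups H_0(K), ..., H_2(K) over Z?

Fix the vertex order v_0 < v_1 < v_2 < v_3 < v_4 < v_5 < v_6 < v_7 < v_8 < v_9 and write every simplex with vertices in increasing order. Then dim K = 2 and the simplices of K are:

  0-simplices (10): [v_0], [v_1], [v_2], [v_3], [v_4], [v_5], [v_6], [v_7], [v_8], [v_9]
  1-simplices (30): (30 of them)
  2-simplices (20): (20 of them)

Hence C_0 ≅ Z^10, C_1 ≅ Z^30, C_2 ≅ Z^20.

∂_1: C_1 → C_0 sends each edge [p,q] (with p < q) to q − p.
The 10×30 boundary matrix has rank 9 and Smith normal form diag(1,1,1,1,1,1,1,1,1).

The boundary map ∂_2: C_2 → C_1 sends each 2-simplex [p,q,r] to [q,r] − [p,r] + [p,q]. For instance
  ∂[v_0,v_1,v_9] = [v_1,v_9] − [v_0,v_9] + [v_0,v_1],
  ∂[v_2,v_4,v_7] = [v_4,v_7] − [v_2,v_7] + [v_2,v_4].
The resulting 30×20 matrix has rank 20, and its Smith normal form has invariant factors (1,1,1,1,1,1,1,1,1,1,1,1,1,1,1,1,1,1,1,2).

Reading off H_k = ker ∂_k / im ∂_{k+1}:

  H_0: rank C_0 − rank ∂_1 = 10 − 9 = 1, and the invariant factors of ∂_1 are all 1, so H_0 = Z.
  H_1: rank ker ∂_1 − rank ∂_2 = (30 − 9) − 20 = 1, and ∂_2 has invariant factor 2 > 1, so H_1 = Z ⊕ Z/2.
  H_2: rank ker ∂_2 − rank ∂_3 = (20 − 20) − 0 = 0, and there is no ∂_3, so H_2 = 0.

H_0 = Z,  H_1 = Z ⊕ Z/2,  H_2 = 0.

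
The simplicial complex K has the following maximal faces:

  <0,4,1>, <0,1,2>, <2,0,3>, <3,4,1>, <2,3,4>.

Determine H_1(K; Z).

Take the total order 0 < 1 < 2 < 3 < 4 on the vertex set. Then K (dimension 2) consists of the simplices:

  0-simplices (5): [0], [1], [2], [3], [4]
  1-simplices (10): [0,1], [0,2], [0,3], [0,4], [1,2], [1,3], [1,4], [2,3], [2,4], [3,4]
  2-simplices (5): [0,1,2], [0,1,4], [0,2,3], [1,3,4], [2,3,4]

giving chain groups C_0 ≅ Z^5, C_1 ≅ Z^10, C_2 ≅ Z^5.

∂_1: C_1 → C_0 maps an edge to its endpoints' difference, ∂[p,q] = q − p.
The 5×10 boundary matrix has rank 4 and Smith normal form diag(1,1,1,1).

Boundary ∂_2: C_2 → C_1 maps a triangle to the signed sum of its edges. For instance
  ∂[2,3,4] = [3,4] − [2,4] + [2,3],
  ∂[0,1,2] = [1,2] − [0,2] + [0,1].
As a 10×5 matrix over Z this has rank 5, with invariant factors (1,1,1,1,1).

Now H_k = ker ∂_k / im ∂_{k+1}, so:

  H_1: rank ker ∂_1 − rank ∂_2 = (10 − 4) − 5 = 1, and the invariant factors of ∂_2 are all 1, so H_1 ≅ Z.

(K is a triangulation of the Möbius band.)

H_1 = Z.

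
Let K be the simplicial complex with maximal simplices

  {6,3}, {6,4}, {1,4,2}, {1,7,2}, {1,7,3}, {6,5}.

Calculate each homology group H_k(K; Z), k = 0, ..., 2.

Take the total order 1 < 2 < 3 < 4 < 5 < 6 < 7 on the vertex set. Then K (dimension 2) consists of the simplices:

  0-simplices (7): [1], [2], [3], [4], [5], [6], [7]
  1-simplices (10): [1,2], [1,3], [1,4], [1,7], [2,4], [2,7], [3,6], [3,7], [4,6], [5,6]
  2-simplices (3): [1,2,4], [1,2,7], [1,3,7]

giving chain groups C_0 ≅ Z^7, C_1 ≅ Z^10, C_2 ≅ Z^3.

The boundary map ∂_1: C_1 → C_0 is given by ∂[p,q] = [q] − [p].
This gives a 7×10 integer matrix of rank 6; reducing to Smith normal form yields diagonal entries (1,1,1,1,1,1).

The boundary map ∂_2: C_2 → C_1 maps a triangle to the signed sum of its edges. For instance
  ∂[1,2,4] = [2,4] − [1,4] + [1,2],
  ∂[1,3,7] = [3,7] − [1,7] + [1,3].
As a 10×3 matrix over Z this has rank 3, with invariant factors (1,1,1).

From H_k ≅ ker(∂_k) / im(∂_{k+1}) we obtain:

  H_0: rank C_0 − rank ∂_1 = 7 − 6 = 1, and the invariant factors of ∂_1 are all 1, so H_0 ≅ Z.
  H_1: rank ker ∂_1 − rank ∂_2 = (10 − 6) − 3 = 1, and the invariant factors of ∂_2 are all 1, so H_1 ≅ Z.
  H_2: rank ker ∂_2 − rank ∂_3 = (3 − 3) − 0 = 0, and there is no ∂_3, so H_2 ≅ 0.

As a check, the Euler characteristic is 7 − 10 + 3 = 0, which agrees with 1 − 1 + 0 = 0.

H_0 = Z,  H_1 = Z,  H_2 = 0.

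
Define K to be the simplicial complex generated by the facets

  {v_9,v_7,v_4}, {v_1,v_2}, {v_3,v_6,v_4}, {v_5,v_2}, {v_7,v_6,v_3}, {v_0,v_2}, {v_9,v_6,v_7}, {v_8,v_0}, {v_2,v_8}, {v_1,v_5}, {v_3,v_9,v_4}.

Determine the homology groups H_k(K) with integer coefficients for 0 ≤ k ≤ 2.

Fix the vertex order v_0 < v_1 < v_2 < v_3 < v_4 < v_5 < v_6 < v_7 < v_8 < v_9 and write every simplex with vertices in increasing order. Then dim K = 2 and the simplices of K are:

  0-simplices (10): [v_0], [v_1], [v_2], [v_3], [v_4], [v_5], [v_6], [v_7], [v_8], [v_9]
  1-simplices (16): (16 of them)
  2-simplices (5): [v_3,v_4,v_6], [v_3,v_4,v_9], [v_3,v_6,v_7], [v_4,v_7,v_9], [v_6,v_7,v_9]

giving chain groups C_0 ≅ Z^10, C_1 ≅ Z^16, C_2 ≅ Z^5.

Boundary ∂_1: C_1 → C_0 is given by ∂[p,q] = [q] − [p]. For instance
  ∂[v_2,v_5] = [v_5] − [v_2].
The resulting 10×16 matrix has rank 8, and its Smith normal form has invariant factors (1,1,1,1,1,1,1,1).

∂_2: C_2 → C_1 maps a triangle to the signed sum of its edges. For instance
  ∂[v_3,v_4,v_6] = [v_4,v_6] − [v_3,v_6] + [v_3,v_4],
  ∂[v_4,v_7,v_9] = [v_7,v_9] − [v_4,v_9] + [v_4,v_7].
The resulting 16×5 matrix has rank 5, and its Smith normal form has invariant factors (1,1,1,1,1).

Computing H_k = (kernel of ∂_k) / (image of ∂_{k+1}):

  H_0: rank C_0 − rank ∂_1 = 10 − 8 = 2, and the invariant factors of ∂_1 are all 1, so H_0 ≅ Z^2.
  H_1: rank ker ∂_1 − rank ∂_2 = (16 − 8) − 5 = 3, and the invariant factors of ∂_2 are all 1, so H_1 ≅ Z^3.
  H_2: rank ker ∂_2 − rank ∂_3 = (5 − 5) − 0 = 0, and there is no ∂_3, so H_2 ≅ 0.

H_0 = Z^2,  H_1 = Z^3,  H_2 = 0.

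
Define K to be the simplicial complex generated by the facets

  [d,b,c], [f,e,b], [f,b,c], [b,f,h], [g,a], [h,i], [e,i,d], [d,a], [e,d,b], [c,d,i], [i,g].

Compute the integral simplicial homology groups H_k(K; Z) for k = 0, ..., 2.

Order the vertices as a < b < c < d < e < f < g < h < i. Listing each simplex with vertices in this order, K has dimension 2 with simplices:

  0-simplices (9): a, b, c, d, e, f, g, h, i
  1-simplices (17): ad, ag, bc, bd, be, bf, bh, cd, cf, ci, de, di, ef, ei, fh, gi, hi
  2-simplices (7): bcd, bcf, bde, bef, bfh, cdi, dei

so the chain groups are C_0 ≅ Z^9, C_1 ≅ Z^17, C_2 ≅ Z^7.

The boundary map ∂_1: C_1 → C_0 is given by ∂[p,q] = [q] − [p]. For instance
  ∂de = e − d.
As a 9×17 matrix over Z this has rank 8, with invariant factors (1,1,1,1,1,1,1,1).

∂_2: C_2 → C_1 acts by ∂[p,q,r] = [q,r] − [p,r] + [p,q]. For instance
  ∂bde = de − be + bd,
  ∂bfh = fh − bh + bf.
As a 17×7 matrix over Z this has rank 7, with invariant factors (1,1,1,1,1,1,1).

Now H_k = ker ∂_k / im ∂_{k+1}, so:

  H_0: rank C_0 − rank ∂_1 = 9 − 8 = 1, and the invariant factors of ∂_1 are all 1, so H_0 = Z.
  H_1: rank ker ∂_1 − rank ∂_2 = (17 − 8) − 7 = 2, and the invariant factors of ∂_2 are all 1, so H_1 = Z^2.
  H_2: rank ker ∂_2 − rank ∂_3 = (7 − 7) − 0 = 0, and there is no ∂_3, so H_2 = 0.

H_0 = Z,  H_1 = Z^2,  H_2 = 0.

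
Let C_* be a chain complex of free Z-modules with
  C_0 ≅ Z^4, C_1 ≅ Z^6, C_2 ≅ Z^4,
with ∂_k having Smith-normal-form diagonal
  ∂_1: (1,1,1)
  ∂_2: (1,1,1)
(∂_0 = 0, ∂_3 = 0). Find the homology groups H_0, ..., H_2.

H_0: b_0 = 4 − 0 − 3 = 1; torsion from ∂_1 factors > 1: none. So H_0 = Z.
H_1: b_1 = 6 − 3 − 3 = 0; torsion from ∂_2 factors > 1: none. So H_1 = 0.
H_2: b_2 = 4 − 3 − 0 = 1; torsion from ∂_3 factors > 1: none. So H_2 = Z.

H_0 = Z,  H_1 = 0,  H_2 = Z.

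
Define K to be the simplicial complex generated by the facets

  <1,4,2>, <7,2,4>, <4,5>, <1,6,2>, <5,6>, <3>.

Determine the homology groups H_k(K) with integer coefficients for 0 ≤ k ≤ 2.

We work with the vertex ordering 1 < 2 < 3 < 4 < 5 < 6 < 7. The simplices of K, each written with vertices in increasing order, are:

  0-simplices (7): [1], [2], [3], [4], [5], [6], [7]
  1-simplices (9): [1,2], [1,4], [1,6], [2,4], [2,6], [2,7], [4,5], [4,7], [5,6]
  2-simplices (3): [1,2,4], [1,2,6], [2,4,7]

giving chain groups C_0 ≅ Z^7, C_1 ≅ Z^9, C_2 ≅ Z^3.

The boundary map ∂_1: C_1 → C_0 sends each edge [p,q] (with p < q) to q − p. For instance
  ∂[4,7] = [7] − [4].
This gives a 7×9 integer matrix of rank 5; reducing to Smith normal form yields diagonal entries (1,1,1,1,1).

Boundary ∂_2: C_2 → C_1 acts by ∂[p,q,r] = [q,r] − [p,r] + [p,q]. For instance
  ∂[1,2,6] = [2,6] − [1,6] + [1,2],
  ∂[1,2,4] = [2,4] − [1,4] + [1,2].
As a 9×3 matrix over Z this has rank 3, with invariant factors (1,1,1).

Reading off H_k = ker ∂_k / im ∂_{k+1}:

  H_0: rank C_0 − rank ∂_1 = 7 − 5 = 2, and the invariant factors of ∂_1 are all 1, so H_0 ≅ Z^2.
  H_1: rank ker ∂_1 − rank ∂_2 = (9 − 5) − 3 = 1, and the invariant factors of ∂_2 are all 1, so H_1 ≅ Z.
  H_2: rank ker ∂_2 − rank ∂_3 = (3 − 3) − 0 = 0, and there is no ∂_3, so H_2 ≅ 0.

As a check, the Euler characteristic is 7 − 9 + 3 = 1, which agrees with 2 − 1 + 0 = 1.

H_0 = Z^2,  H_1 = Z,  H_2 = 0.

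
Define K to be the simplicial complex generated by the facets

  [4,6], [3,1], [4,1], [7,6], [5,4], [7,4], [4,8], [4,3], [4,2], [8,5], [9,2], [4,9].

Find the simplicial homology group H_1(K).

Take the total order 1 < 2 < 3 < 4 < 5 < 6 < 7 < 8 < 9 on the vertex set. Then K (dimension 1) consists of the simplices:

  0-simplices (9): [1], [2], [3], [4], [5], [6], [7], [8], [9]
  1-simplices (12): [1,3], [1,4], [2,4], [2,9], [3,4], [4,5], [4,6], [4,7], [4,8], [4,9], [5,8], [6,7]

so the chain groups are C_0 ≅ Z^9, C_1 ≅ Z^12.

∂_1: C_1 → C_0 sends each edge [p,q] (with p < q) to q − p. For instance
  ∂[1,3] = [3] − [1].
The resulting 9×12 matrix has rank 8, and its Smith normal form has invariant factors (1,1,1,1,1,1,1,1).

Now H_k = ker ∂_k / im ∂_{k+1}, so:

  H_1: rank ker ∂_1 − rank ∂_2 = (12 − 8) − 0 = 4, and there is no ∂_2, so H_1 ≅ Z^4.

H_1 ≅ Z^4.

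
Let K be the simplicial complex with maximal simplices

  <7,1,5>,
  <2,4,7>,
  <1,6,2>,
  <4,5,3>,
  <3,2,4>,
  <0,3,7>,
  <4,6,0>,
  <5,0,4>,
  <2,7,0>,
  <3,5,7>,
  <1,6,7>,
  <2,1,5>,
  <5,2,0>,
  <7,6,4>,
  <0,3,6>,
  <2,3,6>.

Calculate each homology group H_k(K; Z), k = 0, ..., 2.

H_0 ≅ Z,  H_1 ≅ Z^2,  H_2 ≅ Z.

Order the vertices as 0 < 1 < 2 < 3 < 4 < 5 < 6 < 7. Listing each simplex with vertices in this order, K has dimension 2 with simplices:

  0-simplices (8): [0], [1], [2], [3], [4], [5], [6], [7]
  1-simplices (24): (24 of them)
  2-simplices (16): [0,2,5], [0,2,7], [0,3,6], [0,3,7], [0,4,5], [0,4,6], [1,2,5], [1,2,6], [1,5,7], [1,6,7], [2,3,4], [2,3,6], [2,4,7], [3,4,5], [3,5,7], [4,6,7]

giving chain groups C_0 ≅ Z^8, C_1 ≅ Z^24, C_2 ≅ Z^16.

Boundary ∂_1: C_1 → C_0 is given by ∂[p,q] = [q] − [p]. For instance
  ∂[0,7] = [7] − [0].
The resulting 8×24 matrix has rank 7, and its Smith normal form has invariant factors (1,1,1,1,1,1,1).

Boundary ∂_2: C_2 → C_1 sends each 2-simplex [p,q,r] to [q,r] − [p,r] + [p,q]. For instance
  ∂[1,6,7] = [6,7] − [1,7] + [1,6],
  ∂[2,3,6] = [3,6] − [2,6] + [2,3].
The resulting 24×16 matrix has rank 15, and its Smith normal form has invariant factors (1,1,1,1,1,1,1,1,1,1,1,1,1,1,1).

Computing H_k = (kernel of ∂_k) / (image of ∂_{k+1}):

  H_0: rank C_0 − rank ∂_1 = 8 − 7 = 1, and the invariant factors of ∂_1 are all 1, so H_0 = Z.
  H_1: rank ker ∂_1 − rank ∂_2 = (24 − 7) − 15 = 2, and the invariant factors of ∂_2 are all 1, so H_1 = Z^2.
  H_2: rank ker ∂_2 − rank ∂_3 = (16 − 15) − 0 = 1, and there is no ∂_3, so H_2 = Z.

(K is a triangulation of the torus T^2.)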